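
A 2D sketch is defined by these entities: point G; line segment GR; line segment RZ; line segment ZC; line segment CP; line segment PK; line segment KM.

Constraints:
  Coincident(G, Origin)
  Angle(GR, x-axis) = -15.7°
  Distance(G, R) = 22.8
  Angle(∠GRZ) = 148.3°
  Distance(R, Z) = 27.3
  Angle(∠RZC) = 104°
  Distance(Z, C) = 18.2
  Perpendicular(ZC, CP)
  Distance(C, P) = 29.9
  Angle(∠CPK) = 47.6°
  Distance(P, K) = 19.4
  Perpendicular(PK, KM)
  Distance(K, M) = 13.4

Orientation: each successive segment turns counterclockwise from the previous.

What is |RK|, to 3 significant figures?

14.3

G is at the origin; GR runs at -15.7° with length 22.8, so R = (21.9, -6.17). ∠GRZ = 148.3° gives RZ at 16.0° from the x-axis; with |RZ| = 27.3, Z = (48.2, 1.36). ∠RZC = 104.0° gives ZC at 92.0° from the x-axis; with |ZC| = 18.2, C = (47.6, 19.5). ZC is perpendicular to CP, so CP runs at -178°; with |CP| = 29.9, P = (17.7, 18.5). ∠CPK = 47.6° gives PK at -45.6° from the x-axis; with |PK| = 19.4, K = (31.2, 4.64). Then |RK| = |K − R| = 14.3.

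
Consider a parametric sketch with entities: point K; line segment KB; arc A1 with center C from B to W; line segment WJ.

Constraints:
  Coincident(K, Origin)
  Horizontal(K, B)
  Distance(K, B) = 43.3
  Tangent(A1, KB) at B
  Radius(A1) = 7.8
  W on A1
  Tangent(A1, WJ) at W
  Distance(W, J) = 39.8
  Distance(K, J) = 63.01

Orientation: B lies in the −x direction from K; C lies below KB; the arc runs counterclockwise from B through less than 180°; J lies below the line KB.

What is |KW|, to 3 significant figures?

51.8

Checks: |CW| = 7.800 ✓; ∠(CW, WJ) = 90.00° ✓; |WJ| = 39.80 ✓; |KJ| = 63.01 ✓.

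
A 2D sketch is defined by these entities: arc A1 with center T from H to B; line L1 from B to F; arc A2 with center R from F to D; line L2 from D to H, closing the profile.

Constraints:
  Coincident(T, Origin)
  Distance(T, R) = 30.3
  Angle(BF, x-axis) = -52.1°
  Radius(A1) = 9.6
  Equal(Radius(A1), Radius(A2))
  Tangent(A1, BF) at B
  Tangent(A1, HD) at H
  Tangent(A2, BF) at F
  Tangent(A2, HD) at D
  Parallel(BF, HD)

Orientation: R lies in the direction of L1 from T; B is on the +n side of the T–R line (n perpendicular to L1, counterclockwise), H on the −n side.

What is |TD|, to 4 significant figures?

31.78

The slot axis is L1's direction at -52.1°, so u = (cos -52.1°, sin -52.1°) = (0.6143, -0.7891) and n = (−sin -52.1°, cos -52.1°) = (0.7891, 0.6143). T is at the origin and R lies 30.3 along u from T, so R = 30.3·u = (18.61, -23.91). Tangency of A1 to both parallel lines with radius 9.6 puts B and H at T ± 9.6·n: B = (7.575, 5.897), H = (-7.575, -5.897). Equal radii place F and D the same way about R: F = R + 9.6·n = (26.19, -18.01), D = R − 9.6·n = (11.04, -29.81). Then |TD| = |D − T| = 31.78.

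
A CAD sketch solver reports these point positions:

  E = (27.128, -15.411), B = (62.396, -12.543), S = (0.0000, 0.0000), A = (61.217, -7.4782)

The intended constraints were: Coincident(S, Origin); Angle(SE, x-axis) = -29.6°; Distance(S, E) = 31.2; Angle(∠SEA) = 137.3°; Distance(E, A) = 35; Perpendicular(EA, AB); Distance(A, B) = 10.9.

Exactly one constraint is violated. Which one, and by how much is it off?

Distance(A, B) = 10.9 — off by 5.70.

S = (0.00, 0.00) ✓; SE at -29.60° ✓; |SE| = 31.20 ✓; ∠SEA = 137.3° ✓; |EA| = 35.00 ✓; ∠(EA, AB) = 90.00° ✓; |AB| = 5.200 ✗.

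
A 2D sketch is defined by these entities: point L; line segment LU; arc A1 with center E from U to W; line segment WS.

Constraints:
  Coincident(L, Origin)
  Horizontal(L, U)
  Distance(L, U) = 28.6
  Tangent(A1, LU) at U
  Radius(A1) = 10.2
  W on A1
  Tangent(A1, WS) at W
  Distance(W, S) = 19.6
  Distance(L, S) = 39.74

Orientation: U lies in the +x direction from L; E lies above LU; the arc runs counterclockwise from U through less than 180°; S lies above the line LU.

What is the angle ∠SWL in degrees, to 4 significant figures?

74.80°

L is at the origin; LU is horizontal with |LU| = 28.6 and U on the +x side, so U = (28.60, 0.000). Tangency of A1 to LU means the radius EU is perpendicular to LU, so E = U + (0, 10.2) = (28.60, 10.20). Since EW ⟂ WS (tangency), |ES| = √(10.2² + 19.6²) = 22.10 regardless of where W sits on A1. So S lies on both circle(L, 39.74) and circle(E, 22.10); the above-LU intersection is S = (23.86, 31.78). W is the foot of the tangent from S: W = (36.43, 16.74).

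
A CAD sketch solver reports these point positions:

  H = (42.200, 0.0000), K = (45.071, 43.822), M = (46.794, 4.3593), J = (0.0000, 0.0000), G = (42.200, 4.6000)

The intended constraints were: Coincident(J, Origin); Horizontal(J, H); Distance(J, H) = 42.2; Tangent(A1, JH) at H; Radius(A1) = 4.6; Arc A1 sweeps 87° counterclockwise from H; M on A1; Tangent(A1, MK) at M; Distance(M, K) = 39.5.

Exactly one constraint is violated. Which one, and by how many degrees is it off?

Tangent(A1, MK) at M — off by 5.50°.

J = (0.00, 0.00) ✓; J.y = 0.00, H.y = 0.00 ✓; |JH| = 42.20 ✓; ∠(GH, HJ) = 90.00° ✓; |GH| = 4.600 ✓; bearing(G→M) − bearing(G→H) = 87.00° ✓; |GM| = 4.600 ✓; ∠(GM, MK) = 84.50° ✗; |MK| = 39.50 ✓.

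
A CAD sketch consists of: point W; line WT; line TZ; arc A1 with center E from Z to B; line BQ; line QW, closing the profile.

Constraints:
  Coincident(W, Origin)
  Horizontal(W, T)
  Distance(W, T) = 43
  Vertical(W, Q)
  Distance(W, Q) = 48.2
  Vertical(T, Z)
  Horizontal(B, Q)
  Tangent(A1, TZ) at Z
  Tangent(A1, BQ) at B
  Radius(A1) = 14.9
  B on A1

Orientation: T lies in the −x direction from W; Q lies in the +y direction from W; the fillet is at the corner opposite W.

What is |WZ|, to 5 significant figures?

54.386

W is at the origin; W and T share the same y with |WT| = 43.0 and T on the −x side, so T = (-43.000, 0.0000). WQ is vertical with |WQ| = 48.2 and Q on the +y side, so Q = (0.0000, 48.200). The virtual corner opposite W is at (-43.000, 48.200). The tangent condition forces EZ to be normal to TZ and A1 meets BQ tangentially, so EB is at right angles to BQ, with radius 14.9, so the center E sits 14.9 in from both sides at E = (-28.100, 33.300). That places the tangent points at Z = (-43.000, 33.300) on TZ and B = (-28.100, 48.200) on BQ. Then |WZ| = |Z − W| = 54.386.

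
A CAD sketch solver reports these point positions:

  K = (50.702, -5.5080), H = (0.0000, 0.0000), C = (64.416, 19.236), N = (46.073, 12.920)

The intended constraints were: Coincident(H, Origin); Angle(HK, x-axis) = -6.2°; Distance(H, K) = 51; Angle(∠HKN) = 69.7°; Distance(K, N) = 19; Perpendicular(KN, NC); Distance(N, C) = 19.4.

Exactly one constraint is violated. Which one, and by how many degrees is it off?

Perpendicular(KN, NC) — off by 4.90°.

H = (0.00, 0.00) ✓; HK at -6.200° ✓; |HK| = 51.00 ✓; ∠HKN = 69.70° ✓; |KN| = 19.00 ✓; ∠(KN, NC) = 85.10° ✗; |NC| = 19.40 ✓.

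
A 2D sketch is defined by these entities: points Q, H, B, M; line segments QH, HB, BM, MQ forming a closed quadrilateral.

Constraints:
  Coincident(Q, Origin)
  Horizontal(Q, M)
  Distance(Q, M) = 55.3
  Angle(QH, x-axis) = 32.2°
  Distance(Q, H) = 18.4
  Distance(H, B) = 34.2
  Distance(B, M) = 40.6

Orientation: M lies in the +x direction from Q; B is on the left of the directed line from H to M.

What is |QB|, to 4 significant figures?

51.97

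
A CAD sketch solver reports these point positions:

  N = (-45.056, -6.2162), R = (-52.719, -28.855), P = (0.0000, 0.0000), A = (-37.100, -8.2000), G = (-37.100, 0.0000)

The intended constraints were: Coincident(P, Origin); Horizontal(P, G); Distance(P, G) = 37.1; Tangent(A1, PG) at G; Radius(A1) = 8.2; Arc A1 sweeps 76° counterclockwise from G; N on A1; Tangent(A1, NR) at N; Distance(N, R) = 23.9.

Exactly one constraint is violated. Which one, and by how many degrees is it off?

Tangent(A1, NR) at N — off by 4.70°.

P = (0.00, 0.00) ✓; P.y = 0.00, G.y = 0.00 ✓; |PG| = 37.10 ✓; ∠(AG, GP) = 90.00° ✓; |AG| = 8.200 ✓; bearing(A→N) − bearing(A→G) = 76.00° ✓; |AN| = 8.200 ✓; ∠(AN, NR) = 94.70° ✗; |NR| = 23.90 ✓.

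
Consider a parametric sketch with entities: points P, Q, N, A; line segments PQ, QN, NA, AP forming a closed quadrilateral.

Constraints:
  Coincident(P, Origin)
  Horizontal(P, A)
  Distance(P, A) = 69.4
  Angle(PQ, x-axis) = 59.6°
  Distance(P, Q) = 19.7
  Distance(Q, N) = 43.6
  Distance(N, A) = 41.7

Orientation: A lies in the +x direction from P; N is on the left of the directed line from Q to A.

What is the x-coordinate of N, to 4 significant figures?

49.02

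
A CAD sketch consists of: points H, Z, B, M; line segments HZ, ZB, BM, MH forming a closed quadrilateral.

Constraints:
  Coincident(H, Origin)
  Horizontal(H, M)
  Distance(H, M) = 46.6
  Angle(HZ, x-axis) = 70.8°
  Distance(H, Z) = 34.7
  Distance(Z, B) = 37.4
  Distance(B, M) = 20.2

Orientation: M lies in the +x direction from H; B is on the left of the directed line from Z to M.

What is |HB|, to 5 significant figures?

50.823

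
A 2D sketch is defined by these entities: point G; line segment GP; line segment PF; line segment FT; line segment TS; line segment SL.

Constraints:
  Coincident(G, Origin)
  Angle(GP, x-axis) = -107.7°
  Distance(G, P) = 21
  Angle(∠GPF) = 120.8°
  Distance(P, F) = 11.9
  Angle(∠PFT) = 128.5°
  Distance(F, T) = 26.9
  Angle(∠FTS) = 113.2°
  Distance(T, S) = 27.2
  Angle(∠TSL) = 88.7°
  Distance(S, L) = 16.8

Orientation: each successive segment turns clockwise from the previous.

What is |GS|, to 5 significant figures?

37.808

∠PFT = 128.5° gives FT at 141.60° from the x-axis; with |FT| = 26.9, T = (-39.056, -5.9942). ∠FTS = 113.2° gives TS at 74.800° from the x-axis; with |TS| = 27.2, S = (-31.925, 20.254). Then |GS| = |S − G| = 37.808.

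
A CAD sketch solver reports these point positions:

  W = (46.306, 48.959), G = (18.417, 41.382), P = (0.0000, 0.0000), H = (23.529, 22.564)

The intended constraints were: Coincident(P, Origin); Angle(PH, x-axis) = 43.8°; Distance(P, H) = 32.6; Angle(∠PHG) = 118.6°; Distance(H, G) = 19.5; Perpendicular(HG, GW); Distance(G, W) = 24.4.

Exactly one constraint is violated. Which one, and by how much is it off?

Distance(G, W) = 24.4 — off by 4.50.

P = (0.00, 0.00) ✓; PH at 43.80° ✓; |PH| = 32.60 ✓; ∠PHG = 118.6° ✓; |HG| = 19.50 ✓; ∠(HG, GW) = 90.00° ✓; |GW| = 28.90 ✗.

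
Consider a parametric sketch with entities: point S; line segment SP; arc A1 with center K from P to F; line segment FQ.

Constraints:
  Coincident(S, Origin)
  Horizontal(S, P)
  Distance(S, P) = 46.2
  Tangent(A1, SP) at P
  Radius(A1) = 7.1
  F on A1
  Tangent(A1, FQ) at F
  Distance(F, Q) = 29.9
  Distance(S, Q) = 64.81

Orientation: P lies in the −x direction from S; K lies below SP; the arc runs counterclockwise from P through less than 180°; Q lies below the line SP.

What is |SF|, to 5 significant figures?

53.774

S is at the origin; S and P share the same y with |SP| = 46.2 and P on the −x side, so P = (-46.200, 0.0000). Tangency of A1 to SP means the radius KP is perpendicular to SP, so K = P + (0, -7.1) = (-46.200, -7.1000). Since KF ⟂ FQ (tangency), |KQ| = √(7.1² + 29.9²) = 30.731 regardless of where F sits on A1. So Q lies on both circle(S, 64.81) and circle(K, 30.731); the below-SP intersection is Q = (-53.193, -37.025). F is the foot of the tangent from Q: F = (-53.300, -7.1255).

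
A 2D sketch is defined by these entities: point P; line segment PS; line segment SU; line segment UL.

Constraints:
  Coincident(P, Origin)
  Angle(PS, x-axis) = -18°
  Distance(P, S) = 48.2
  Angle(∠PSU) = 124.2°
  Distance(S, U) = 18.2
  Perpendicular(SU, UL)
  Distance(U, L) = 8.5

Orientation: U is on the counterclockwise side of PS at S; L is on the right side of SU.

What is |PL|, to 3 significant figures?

66.3

P is at the origin; PS runs at -18.0° with length 48.2, so S = 48.2·(cos -18.0°, sin -18.0°) = (45.8, -14.9). ∠PSU = 124.2°, so SU runs at -18.0° + (180° − 124.2°) = 37.8° from the x-axis; with |SU| = 18.2, U = S + 18.2·(cos 37.8°, sin 37.8°) = (60.2, -3.74). The perpendicularity gives UL at right angles to SU; with |UL| = 8.5 on the right of SU, L = U + 8.5·(0.613, -0.790) = (65.4, -10.5). Then |PL| = |L − P| = 66.3.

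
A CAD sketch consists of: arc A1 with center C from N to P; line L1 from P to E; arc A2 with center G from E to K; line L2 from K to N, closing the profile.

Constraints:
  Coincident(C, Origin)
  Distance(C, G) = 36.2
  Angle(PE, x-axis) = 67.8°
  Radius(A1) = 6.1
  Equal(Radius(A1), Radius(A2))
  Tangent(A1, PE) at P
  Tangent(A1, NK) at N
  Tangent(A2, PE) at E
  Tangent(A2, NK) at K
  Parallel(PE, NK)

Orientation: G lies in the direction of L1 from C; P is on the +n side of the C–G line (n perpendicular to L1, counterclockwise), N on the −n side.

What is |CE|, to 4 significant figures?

36.71

Tangency of A1 to both parallel lines with radius 6.1 puts P and N at C ± 6.1·n: P = (-5.648, 2.305), N = (5.648, -2.305). Equal radii place E and K the same way about G: E = G + 6.1·n = (8.030, 35.82), K = G − 6.1·n = (19.33, 31.21). Then |CE| = |E − C| = 36.71.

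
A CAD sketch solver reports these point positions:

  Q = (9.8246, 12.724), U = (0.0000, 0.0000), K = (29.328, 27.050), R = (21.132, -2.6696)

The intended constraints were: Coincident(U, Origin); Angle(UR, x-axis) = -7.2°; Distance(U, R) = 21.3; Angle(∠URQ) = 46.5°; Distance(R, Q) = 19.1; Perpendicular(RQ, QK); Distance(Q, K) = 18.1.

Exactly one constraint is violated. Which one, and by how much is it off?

Distance(Q, K) = 18.1 — off by 6.10.

U = (0.00, 0.00) ✓; UR at -7.200° ✓; |UR| = 21.30 ✓; ∠URQ = 46.50° ✓; |RQ| = 19.10 ✓; ∠(RQ, QK) = 90.00° ✓; |QK| = 24.20 ✗.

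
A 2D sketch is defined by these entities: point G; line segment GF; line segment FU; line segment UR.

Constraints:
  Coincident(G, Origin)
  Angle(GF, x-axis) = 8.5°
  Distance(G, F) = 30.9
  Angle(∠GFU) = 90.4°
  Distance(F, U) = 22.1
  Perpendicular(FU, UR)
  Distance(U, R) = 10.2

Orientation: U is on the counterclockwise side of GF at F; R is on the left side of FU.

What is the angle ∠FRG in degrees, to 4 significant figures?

67.62°

∠GFU = 90.4°, so FU runs at 8.5° + (180° − 90.4°) = 98.10° from the x-axis; with |FU| = 22.1, U = F + 22.1·(cos 98.10°, sin 98.10°) = (27.45, 26.45). FU is perpendicular to UR; with |UR| = 10.2 on the left of FU, R = U + 10.2·(-0.9900, -0.1409) = (17.35, 25.01). Then cos ∠FRG = RF·RG / (|RF||RG|), giving 67.62°.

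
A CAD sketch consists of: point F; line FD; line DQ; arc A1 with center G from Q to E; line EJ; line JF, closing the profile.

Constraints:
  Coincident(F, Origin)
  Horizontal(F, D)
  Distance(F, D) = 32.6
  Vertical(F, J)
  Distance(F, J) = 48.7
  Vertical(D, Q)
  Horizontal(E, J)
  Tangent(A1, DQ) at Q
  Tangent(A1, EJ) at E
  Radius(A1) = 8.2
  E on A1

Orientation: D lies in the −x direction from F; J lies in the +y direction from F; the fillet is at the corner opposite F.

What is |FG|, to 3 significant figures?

47.3

F is at the origin; F and D share the same y with |FD| = 32.6 and D on the −x side, so D = (-32.6, 0.00). F and J share the same x with |FJ| = 48.7 and J on the +y side, so J = (0.00, 48.7). The virtual corner opposite F is at (-32.6, 48.7). Since A1 is tangent to DQ there, GQ ⟂ DQ and since A1 is tangent to EJ there, GE ⟂ EJ, with radius 8.2, so the center G sits 8.2 in from both sides at G = (-24.4, 40.5). Then |FG| = |G − F| = 47.3.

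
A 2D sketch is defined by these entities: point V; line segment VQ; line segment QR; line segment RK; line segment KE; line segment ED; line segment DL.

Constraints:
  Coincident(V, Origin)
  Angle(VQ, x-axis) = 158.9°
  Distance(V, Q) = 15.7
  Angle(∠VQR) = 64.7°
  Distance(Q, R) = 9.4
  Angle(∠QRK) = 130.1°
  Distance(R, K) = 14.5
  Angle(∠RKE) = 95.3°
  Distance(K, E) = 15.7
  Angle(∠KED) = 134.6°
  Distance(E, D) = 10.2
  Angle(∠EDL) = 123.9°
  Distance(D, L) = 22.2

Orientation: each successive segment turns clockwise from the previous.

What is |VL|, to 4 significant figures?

23.93

V is at the origin; VQ runs at 158.9° with length 15.7, so Q = (-14.65, 5.652). ∠VQR = 64.7° gives QR at 43.60° from the x-axis; with |QR| = 9.4, R = (-7.840, 12.13). ∠QRK = 130.1° gives RK at -6.300° from the x-axis; with |RK| = 14.5, K = (6.572, 10.54). ∠RKE = 95.3° gives KE at -91.00° from the x-axis; with |KE| = 15.7, E = (6.298, -5.154). ∠KED = 134.6° gives ED at -136.4° from the x-axis; with |ED| = 10.2, D = (-1.088, -12.19). ∠EDL = 123.9° gives DL at 167.5° from the x-axis; with |DL| = 22.2, L = (-22.76, -7.384). Then |VL| = |L − V| = 23.93.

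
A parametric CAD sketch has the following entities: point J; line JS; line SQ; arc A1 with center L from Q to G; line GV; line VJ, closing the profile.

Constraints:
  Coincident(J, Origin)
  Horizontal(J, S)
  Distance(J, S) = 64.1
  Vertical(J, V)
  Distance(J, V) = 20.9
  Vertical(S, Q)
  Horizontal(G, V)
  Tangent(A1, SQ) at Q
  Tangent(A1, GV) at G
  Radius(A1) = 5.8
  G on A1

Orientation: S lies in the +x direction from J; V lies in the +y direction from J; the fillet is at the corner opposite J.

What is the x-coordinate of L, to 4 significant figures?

58.30

J and V share the same x with |JV| = 20.9 and V on the +y side, so V = (0.000, 20.90). The virtual corner opposite J is at (64.10, 20.90). Tangency of A1 to SQ means the radius LQ is perpendicular to SQ and tangency of A1 to GV means the radius LG is perpendicular to GV, with radius 5.8, so the center L sits 5.8 in from both sides at L = (58.30, 15.10). So L.x = 58.30.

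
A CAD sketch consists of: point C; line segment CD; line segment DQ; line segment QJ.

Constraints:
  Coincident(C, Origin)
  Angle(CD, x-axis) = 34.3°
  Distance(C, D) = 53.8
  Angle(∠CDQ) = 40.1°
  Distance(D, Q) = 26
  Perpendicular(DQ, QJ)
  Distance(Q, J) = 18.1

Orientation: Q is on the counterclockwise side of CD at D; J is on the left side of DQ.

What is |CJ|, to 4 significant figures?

22.44

∠CDQ = 40.1°, so DQ runs at 34.3° + (180° − 40.1°) = 174.2° from the x-axis; with |DQ| = 26.0, Q = D + 26.0·(cos 174.2°, sin 174.2°) = (18.58, 32.95). DQ ⟂ QJ; with |QJ| = 18.1 on the left of DQ, J = Q + 18.1·(-0.1011, -0.9949) = (16.75, 14.94). Then |CJ| = |J − C| = 22.44.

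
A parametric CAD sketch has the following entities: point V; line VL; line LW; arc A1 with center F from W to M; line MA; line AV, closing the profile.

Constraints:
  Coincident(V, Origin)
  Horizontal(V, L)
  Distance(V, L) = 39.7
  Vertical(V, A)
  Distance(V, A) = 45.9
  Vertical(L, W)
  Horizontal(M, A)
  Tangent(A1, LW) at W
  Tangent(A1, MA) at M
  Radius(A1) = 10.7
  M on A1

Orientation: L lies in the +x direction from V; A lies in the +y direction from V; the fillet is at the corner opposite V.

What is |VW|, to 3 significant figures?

53.1

V is at the origin; V and L share the same y with |VL| = 39.7 and L on the +x side, so L = (39.7, 0.00). V and A share the same x with |VA| = 45.9 and A on the +y side, so A = (0.00, 45.9). The virtual corner opposite V is at (39.7, 45.9). Tangency of A1 to LW means the radius FW is perpendicular to LW and the tangent condition forces FM to be normal to MA, with radius 10.7, so the center F sits 10.7 in from both sides at F = (29.0, 35.2). That places the tangent points at W = (39.7, 35.2) on LW and M = (29.0, 45.9) on MA. Then |VW| = |W − V| = 53.1.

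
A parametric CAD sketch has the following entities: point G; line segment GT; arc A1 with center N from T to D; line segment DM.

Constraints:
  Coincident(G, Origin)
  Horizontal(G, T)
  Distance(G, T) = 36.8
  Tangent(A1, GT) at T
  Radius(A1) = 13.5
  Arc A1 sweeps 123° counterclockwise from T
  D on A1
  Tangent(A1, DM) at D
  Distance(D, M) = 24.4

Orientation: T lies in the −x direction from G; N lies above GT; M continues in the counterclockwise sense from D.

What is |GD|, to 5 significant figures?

32.924

G is at the origin; GT is horizontal with |GT| = 36.8 and T on the −x side, so T = (-36.800, 0.0000). The tangent condition forces NT to be normal to GT, so N = T + (0, 13.5) = (-36.800, 13.500). On A1, T sits at bearing -90° from N; a 123° counterclockwise sweep puts D at bearing 33°, so D = N + 13.5·(cos 33°, sin 33°) = (-25.478, 20.853). Then |GD| = |D − G| = 32.924.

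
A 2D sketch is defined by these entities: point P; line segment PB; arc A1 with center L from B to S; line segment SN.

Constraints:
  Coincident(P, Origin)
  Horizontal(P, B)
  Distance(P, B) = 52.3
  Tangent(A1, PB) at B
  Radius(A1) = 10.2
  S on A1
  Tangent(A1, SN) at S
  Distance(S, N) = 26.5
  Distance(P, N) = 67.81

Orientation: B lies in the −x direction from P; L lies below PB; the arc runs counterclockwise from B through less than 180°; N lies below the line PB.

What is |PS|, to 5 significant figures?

63.476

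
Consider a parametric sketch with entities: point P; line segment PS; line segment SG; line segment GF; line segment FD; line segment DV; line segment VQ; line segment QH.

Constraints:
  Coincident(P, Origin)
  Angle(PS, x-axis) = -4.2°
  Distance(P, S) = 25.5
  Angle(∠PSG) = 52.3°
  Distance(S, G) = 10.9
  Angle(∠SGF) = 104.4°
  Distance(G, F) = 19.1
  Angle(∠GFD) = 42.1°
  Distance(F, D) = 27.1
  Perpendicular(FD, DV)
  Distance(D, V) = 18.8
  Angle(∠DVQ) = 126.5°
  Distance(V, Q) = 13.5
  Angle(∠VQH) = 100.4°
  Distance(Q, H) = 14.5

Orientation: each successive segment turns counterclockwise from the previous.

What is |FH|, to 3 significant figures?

17.8

P is at the origin; PS runs at -4.2° with length 25.5, so S = (25.4, -1.87). ∠PSG = 52.3° gives SG at 124° from the x-axis; with |SG| = 10.9, G = (19.4, 7.22). ∠SGF = 104.4° gives GF at -161° from the x-axis; with |GF| = 19.1, F = (1.37, 0.972). ∠GFD = 42.1° gives FD at -23.0° from the x-axis; with |FD| = 27.1, D = (26.3, -9.62). The perpendicularity gives DV at right angles to FD, so DV runs at 67.0°; with |DV| = 18.8, V = (33.7, 7.69). ∠DVQ = 126.5° gives VQ at 120° from the x-axis; with |VQ| = 13.5, Q = (26.8, 19.3). ∠VQH = 100.4° gives QH at -160° from the x-axis; with |QH| = 14.5, H = (13.2, 14.3). Then |FH| = |H − F| = 17.8.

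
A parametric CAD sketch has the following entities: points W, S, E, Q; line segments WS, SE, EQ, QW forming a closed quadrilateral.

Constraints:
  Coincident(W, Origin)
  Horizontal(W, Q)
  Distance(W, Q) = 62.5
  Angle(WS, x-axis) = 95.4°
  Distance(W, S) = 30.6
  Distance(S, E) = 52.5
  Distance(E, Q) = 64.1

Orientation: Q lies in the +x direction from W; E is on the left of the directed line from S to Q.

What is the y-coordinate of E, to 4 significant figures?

60.17

W is at the origin; WQ is horizontal with |WQ| = 62.5 and Q in +x, so Q = (62.5, 0). WS runs at 95.4° with |WS| = 30.6, so S = (-2.880, 30.46). E is determined by |SE| = 52.5 and |EQ| = 64.1 together: it lies at the intersection of circle(S, 52.5) and circle(Q, 64.1). With |SQ| = 72.13, the foot of the radical line on SQ is 26.69 from S and the perpendicular offset is √(52.5² − 26.69²) = 45.21. Taking the left-of-SQ solution: E = (40.41, 60.17).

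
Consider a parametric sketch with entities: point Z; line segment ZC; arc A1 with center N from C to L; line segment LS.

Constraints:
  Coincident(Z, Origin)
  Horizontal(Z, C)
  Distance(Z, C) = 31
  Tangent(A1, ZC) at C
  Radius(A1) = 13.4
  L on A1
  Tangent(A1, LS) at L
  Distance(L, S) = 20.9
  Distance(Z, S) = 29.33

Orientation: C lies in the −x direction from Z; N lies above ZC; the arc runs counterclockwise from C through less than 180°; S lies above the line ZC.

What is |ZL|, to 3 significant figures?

20.4

Z is at the origin; Z and C share the same y with |ZC| = 31.0 and C on the −x side, so C = (-31.0, 0.00). The tangent condition forces NC to be normal to ZC, so N = C + (0, 13.4) = (-31.0, 13.4). Since NL ⟂ LS (tangency), |NS| = √(13.4² + 20.9²) = 24.8 regardless of where L sits on A1. So S lies on both circle(Z, 29.33) and circle(N, 24.8); the above-ZC intersection is S = (-10.5, 27.4). L is the foot of the tangent from S: L = (-18.7, 8.16).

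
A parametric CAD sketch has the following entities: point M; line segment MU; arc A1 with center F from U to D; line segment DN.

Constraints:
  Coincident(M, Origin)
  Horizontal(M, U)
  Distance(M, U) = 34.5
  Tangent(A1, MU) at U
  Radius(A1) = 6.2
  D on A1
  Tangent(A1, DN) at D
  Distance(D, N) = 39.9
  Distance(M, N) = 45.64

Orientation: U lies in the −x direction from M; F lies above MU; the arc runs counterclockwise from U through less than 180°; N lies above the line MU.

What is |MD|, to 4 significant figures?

28.91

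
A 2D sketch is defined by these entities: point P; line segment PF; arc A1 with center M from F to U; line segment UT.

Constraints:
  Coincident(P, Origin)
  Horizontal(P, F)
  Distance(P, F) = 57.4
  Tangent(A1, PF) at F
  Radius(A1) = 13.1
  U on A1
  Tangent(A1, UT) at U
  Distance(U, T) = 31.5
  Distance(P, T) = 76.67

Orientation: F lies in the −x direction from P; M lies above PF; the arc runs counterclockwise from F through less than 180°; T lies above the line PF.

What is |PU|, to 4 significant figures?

49.68

Checks: ∠(MF, FP) = 90.00° ✓; |MU| = 13.10 ✓; ∠(MU, UT) = 90.00° ✓; |UT| = 31.50 ✓; |PT| = 76.67 ✓.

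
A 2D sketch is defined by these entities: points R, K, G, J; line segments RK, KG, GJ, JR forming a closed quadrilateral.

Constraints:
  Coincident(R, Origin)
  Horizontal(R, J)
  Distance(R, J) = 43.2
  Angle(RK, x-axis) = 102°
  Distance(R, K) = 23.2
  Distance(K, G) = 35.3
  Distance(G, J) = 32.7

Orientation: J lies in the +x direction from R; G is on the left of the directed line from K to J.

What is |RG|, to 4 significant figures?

42.11

R is at the origin; RJ is horizontal with |RJ| = 43.2 and J in +x, so J = (43.2, 0). RK runs at 102.0° with |RK| = 23.2, so K = (-4.824, 22.69). G is determined by |KG| = 35.3 and |GJ| = 32.7 together: it lies at the intersection of circle(K, 35.3) and circle(J, 32.7). With |KJ| = 53.12, the foot of the radical line on KJ is 28.22 from K and the perpendicular offset is √(35.3² − 28.22²) = 21.20. Taking the left-of-KJ solution: G = (29.75, 29.81).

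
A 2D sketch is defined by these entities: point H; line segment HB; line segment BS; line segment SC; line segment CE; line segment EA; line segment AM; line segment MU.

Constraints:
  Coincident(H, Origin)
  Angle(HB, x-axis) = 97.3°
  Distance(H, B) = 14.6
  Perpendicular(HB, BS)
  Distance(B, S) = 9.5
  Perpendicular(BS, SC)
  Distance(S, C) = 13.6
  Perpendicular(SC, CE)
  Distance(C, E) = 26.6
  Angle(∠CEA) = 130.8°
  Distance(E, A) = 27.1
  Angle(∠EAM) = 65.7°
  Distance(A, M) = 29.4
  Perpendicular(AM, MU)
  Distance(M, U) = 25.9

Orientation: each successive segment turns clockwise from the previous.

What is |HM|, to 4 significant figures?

30.59

H is at the origin; HB runs at 97.3° with length 14.6, so B = (-1.855, 14.48). The perpendicularity gives BS at right angles to HB, so BS runs at 7.300°; with |BS| = 9.5, S = (7.568, 15.69). BS ⟂ SC, so SC runs at -82.70°; with |SC| = 13.6, C = (9.296, 2.199). SC is perpendicular to CE, so CE runs at -172.7°; with |CE| = 26.6, E = (-17.09, -1.181). ∠CEA = 130.8° gives EA at 138.1° from the x-axis; with |EA| = 27.1, A = (-37.26, 16.92). ∠EAM = 65.7° gives AM at 23.80° from the x-axis; with |AM| = 29.4, M = (-10.36, 28.78). Then |HM| = |M − H| = 30.59.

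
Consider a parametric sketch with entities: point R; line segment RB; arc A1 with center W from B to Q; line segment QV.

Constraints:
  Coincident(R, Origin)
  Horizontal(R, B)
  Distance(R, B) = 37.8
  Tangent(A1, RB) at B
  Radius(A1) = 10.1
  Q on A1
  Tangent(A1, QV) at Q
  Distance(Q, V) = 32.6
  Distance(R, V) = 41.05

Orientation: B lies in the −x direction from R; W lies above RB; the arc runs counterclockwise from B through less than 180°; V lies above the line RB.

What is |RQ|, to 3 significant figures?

29.1

R is at the origin; R and B share the same y with |RB| = 37.8 and B on the −x side, so B = (-37.8, 0.00). The tangent condition forces WB to be normal to RB, so W = B + (0, 10.1) = (-37.8, 10.1). Since WQ ⟂ QV (tangency), |WV| = √(10.1² + 32.6²) = 34.1 regardless of where Q sits on A1. So V lies on both circle(R, 41.05) and circle(W, 34.1); the above-RB intersection is V = (-17.2, 37.3). Q is the foot of the tangent from V: Q = (-28.3, 6.65).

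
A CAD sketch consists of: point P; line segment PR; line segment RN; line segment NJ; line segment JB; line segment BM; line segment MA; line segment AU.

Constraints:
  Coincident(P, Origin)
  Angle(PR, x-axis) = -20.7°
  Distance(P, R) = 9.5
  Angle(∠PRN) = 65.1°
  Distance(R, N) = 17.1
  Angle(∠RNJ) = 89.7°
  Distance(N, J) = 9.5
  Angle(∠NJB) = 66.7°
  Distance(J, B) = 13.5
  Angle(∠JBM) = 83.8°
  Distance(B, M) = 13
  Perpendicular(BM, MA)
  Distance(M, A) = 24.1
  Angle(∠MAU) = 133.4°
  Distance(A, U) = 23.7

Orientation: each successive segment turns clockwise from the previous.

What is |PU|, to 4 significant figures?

38.73

P is at the origin; PR runs at -20.7° with length 9.5, so R = (8.887, -3.358). ∠PRN = 65.1° gives RN at -135.6° from the x-axis; with |RN| = 17.1, N = (-3.331, -15.32). ∠RNJ = 89.7° gives NJ at 134.1° from the x-axis; with |NJ| = 9.5, J = (-9.942, -8.500). ∠NJB = 66.7° gives JB at 20.80° from the x-axis; with |JB| = 13.5, B = (2.678, -3.706). ∠JBM = 83.8° gives BM at -75.40° from the x-axis; with |BM| = 13.0, M = (5.955, -16.29). The perpendicularity gives MA at right angles to BM, so MA runs at -165.4°; with |MA| = 24.1, A = (-17.37, -22.36). ∠MAU = 133.4° gives AU at 148.0° from the x-axis; with |AU| = 23.7, U = (-37.47, -9.802). Then |PU| = |U − P| = 38.73.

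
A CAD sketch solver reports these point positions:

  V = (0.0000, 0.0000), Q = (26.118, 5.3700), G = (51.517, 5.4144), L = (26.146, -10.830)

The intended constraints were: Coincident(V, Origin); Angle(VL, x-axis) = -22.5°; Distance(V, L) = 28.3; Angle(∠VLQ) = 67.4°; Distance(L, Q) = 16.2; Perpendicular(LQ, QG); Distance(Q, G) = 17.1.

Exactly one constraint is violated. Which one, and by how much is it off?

Distance(Q, G) = 17.1 — off by 8.30.

V = (0.00, 0.00) ✓; VL at -22.50° ✓; |VL| = 28.30 ✓; ∠VLQ = 67.40° ✓; |LQ| = 16.20 ✓; ∠(LQ, QG) = 90.00° ✓; |QG| = 25.40 ✗.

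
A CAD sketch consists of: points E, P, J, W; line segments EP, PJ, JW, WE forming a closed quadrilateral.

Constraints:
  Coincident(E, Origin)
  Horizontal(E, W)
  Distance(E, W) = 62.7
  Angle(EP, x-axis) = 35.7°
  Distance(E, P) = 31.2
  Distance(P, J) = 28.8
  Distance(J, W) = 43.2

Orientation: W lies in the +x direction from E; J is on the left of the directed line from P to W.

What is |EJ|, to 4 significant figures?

59.70

Checks: |PJ| = 28.80 ✓; |JW| = 43.20 ✓.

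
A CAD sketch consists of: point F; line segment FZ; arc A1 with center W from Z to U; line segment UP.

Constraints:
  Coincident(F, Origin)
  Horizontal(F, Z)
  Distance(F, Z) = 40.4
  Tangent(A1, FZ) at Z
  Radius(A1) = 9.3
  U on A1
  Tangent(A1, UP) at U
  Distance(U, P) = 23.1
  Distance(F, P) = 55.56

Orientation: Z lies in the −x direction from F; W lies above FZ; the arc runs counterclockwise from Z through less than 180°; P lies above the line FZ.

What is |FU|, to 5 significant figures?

35.253

Checks: |WU| = 9.300 ✓; ∠(WU, UP) = 90.00° ✓; |UP| = 23.10 ✓; |FP| = 55.56 ✓.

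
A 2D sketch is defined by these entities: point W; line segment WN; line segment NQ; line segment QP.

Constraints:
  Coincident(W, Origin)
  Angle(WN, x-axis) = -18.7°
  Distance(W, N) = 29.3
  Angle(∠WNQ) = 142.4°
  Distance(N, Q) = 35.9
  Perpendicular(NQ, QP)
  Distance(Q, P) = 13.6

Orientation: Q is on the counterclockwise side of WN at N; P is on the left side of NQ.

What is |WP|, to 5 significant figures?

59.269

∠WNQ = 142.4°, so NQ runs at -18.7° + (180° − 142.4°) = 18.900° from the x-axis; with |NQ| = 35.9, Q = N + 35.9·(cos 18.900°, sin 18.900°) = (61.718, 2.2347). NQ ⟂ QP; with |QP| = 13.6 on the left of NQ, P = Q + 13.6·(-0.32392, 0.94609) = (57.312, 15.101). Then |WP| = |P − W| = 59.269.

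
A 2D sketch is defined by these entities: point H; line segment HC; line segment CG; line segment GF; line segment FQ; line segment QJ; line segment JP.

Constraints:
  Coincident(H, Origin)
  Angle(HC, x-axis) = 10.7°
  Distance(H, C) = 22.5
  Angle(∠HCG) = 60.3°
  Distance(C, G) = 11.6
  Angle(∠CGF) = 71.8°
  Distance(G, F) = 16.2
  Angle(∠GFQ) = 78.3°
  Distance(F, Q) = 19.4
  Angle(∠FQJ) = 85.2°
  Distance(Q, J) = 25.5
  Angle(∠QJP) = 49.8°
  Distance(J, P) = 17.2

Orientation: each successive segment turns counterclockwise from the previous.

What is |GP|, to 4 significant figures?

3.185

H is at the origin; HC runs at 10.7° with length 22.5, so C = (22.11, 4.177). ∠HCG = 60.3° gives CG at 130.4° from the x-axis; with |CG| = 11.6, G = (14.59, 13.01). ∠CGF = 71.8° gives GF at -121.4° from the x-axis; with |GF| = 16.2, F = (6.150, -0.8162). ∠GFQ = 78.3° gives FQ at -19.70° from the x-axis; with |FQ| = 19.4, Q = (24.41, -7.356). ∠FQJ = 85.2° gives QJ at 75.10° from the x-axis; with |QJ| = 25.5, J = (30.97, 17.29). ∠QJP = 49.8° gives JP at -154.7° from the x-axis; with |JP| = 17.2, P = (15.42, 9.936). Then |GP| = |P − G| = 3.185.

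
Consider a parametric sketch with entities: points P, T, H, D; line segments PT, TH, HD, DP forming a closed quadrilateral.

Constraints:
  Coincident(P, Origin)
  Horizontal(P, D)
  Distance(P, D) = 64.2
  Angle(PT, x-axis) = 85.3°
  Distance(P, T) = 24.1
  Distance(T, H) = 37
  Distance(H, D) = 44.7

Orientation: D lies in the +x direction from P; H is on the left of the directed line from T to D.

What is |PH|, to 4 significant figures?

51.41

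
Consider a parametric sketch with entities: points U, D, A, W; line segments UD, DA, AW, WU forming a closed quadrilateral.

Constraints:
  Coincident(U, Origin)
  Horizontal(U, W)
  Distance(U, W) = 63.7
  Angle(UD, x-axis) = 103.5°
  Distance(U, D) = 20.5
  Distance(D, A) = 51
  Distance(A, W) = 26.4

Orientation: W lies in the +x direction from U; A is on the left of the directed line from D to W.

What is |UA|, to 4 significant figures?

50.27

Checks: UD at 103.5° ✓; |DA| = 51.00 ✓; |AW| = 26.40 ✓.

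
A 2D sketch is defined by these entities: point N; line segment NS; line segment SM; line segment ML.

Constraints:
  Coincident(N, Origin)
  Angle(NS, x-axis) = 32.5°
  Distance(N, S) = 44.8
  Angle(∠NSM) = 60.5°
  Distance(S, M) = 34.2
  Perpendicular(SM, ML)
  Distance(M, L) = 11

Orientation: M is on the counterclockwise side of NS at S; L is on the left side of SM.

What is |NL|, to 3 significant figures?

30.5

N is at the origin; NS runs at 32.5° with length 44.8, so S = 44.8·(cos 32.5°, sin 32.5°) = (37.8, 24.1). ∠NSM = 60.5°, so SM runs at 32.5° + (180° − 60.5°) = 152° from the x-axis; with |SM| = 34.2, M = S + 34.2·(cos 152°, sin 152°) = (7.59, 40.1). The perpendicularity gives ML at right angles to SM; with |ML| = 11.0 on the left of SM, L = M + 11.0·(-0.469, -0.883) = (2.42, 30.4). Then |NL| = |L − N| = 30.5.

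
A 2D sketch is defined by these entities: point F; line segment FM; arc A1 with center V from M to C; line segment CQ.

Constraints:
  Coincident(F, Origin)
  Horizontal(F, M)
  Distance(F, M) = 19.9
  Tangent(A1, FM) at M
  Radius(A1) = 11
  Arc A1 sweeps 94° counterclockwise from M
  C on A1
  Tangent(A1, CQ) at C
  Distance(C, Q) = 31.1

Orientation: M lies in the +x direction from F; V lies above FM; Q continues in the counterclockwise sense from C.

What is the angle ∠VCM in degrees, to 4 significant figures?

43.00°

The tangent condition forces VM to be normal to FM, so V = M + (0, 11) = (19.90, 11.00). On A1, M sits at bearing -90° from V; a 94° counterclockwise sweep puts C at bearing 4°, so C = V + 11.0·(cos 4°, sin 4°) = (30.87, 11.77). Then cos ∠VCM = CV·CM / (|CV||CM|), giving 43.00°.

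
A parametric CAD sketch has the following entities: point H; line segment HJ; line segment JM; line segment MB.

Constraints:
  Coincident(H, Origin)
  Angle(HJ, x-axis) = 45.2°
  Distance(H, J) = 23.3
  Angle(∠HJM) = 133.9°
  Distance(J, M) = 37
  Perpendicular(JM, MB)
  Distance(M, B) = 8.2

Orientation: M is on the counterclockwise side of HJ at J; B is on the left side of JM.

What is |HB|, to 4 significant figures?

53.85

H is at the origin; HJ runs at 45.2° with length 23.3, so J = 23.3·(cos 45.2°, sin 45.2°) = (16.42, 16.53). ∠HJM = 133.9°, so JM runs at 45.2° + (180° − 133.9°) = 91.30° from the x-axis; with |JM| = 37.0, M = J + 37.0·(cos 91.30°, sin 91.30°) = (15.58, 53.52). The perpendicularity gives MB at right angles to JM; with |MB| = 8.2 on the left of JM, B = M + 8.2·(-0.9997, -0.02269) = (7.381, 53.34). Then |HB| = |B − H| = 53.85.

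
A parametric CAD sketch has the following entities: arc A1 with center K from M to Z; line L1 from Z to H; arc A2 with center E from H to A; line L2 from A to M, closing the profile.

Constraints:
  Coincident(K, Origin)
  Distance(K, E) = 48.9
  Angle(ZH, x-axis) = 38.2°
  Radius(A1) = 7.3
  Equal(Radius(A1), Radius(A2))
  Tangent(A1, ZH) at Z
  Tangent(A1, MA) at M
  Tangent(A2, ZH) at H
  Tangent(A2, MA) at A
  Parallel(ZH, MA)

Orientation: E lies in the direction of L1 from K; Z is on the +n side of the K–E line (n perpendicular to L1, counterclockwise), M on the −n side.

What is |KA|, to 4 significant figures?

49.44

The slot axis is L1's direction at 38.2°, so u = (cos 38.2°, sin 38.2°) = (0.7859, 0.6184) and n = (−sin 38.2°, cos 38.2°) = (-0.6184, 0.7859). K is at the origin and E lies 48.9 along u from K, so E = 48.9·u = (38.43, 30.24). Tangency of A1 to both parallel lines with radius 7.3 puts Z and M at K ± 7.3·n: Z = (-4.514, 5.737), M = (4.514, -5.737). Equal radii place H and A the same way about E: H = E + 7.3·n = (33.91, 35.98), A = E − 7.3·n = (42.94, 24.50). Then |KA| = |A − K| = 49.44.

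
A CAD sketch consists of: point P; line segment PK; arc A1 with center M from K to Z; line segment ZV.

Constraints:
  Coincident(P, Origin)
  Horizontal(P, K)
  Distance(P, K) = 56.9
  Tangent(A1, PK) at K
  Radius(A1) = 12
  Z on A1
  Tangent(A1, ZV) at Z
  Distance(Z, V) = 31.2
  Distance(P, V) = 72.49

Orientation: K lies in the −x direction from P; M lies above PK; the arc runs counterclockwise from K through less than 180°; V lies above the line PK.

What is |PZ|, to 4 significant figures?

48.43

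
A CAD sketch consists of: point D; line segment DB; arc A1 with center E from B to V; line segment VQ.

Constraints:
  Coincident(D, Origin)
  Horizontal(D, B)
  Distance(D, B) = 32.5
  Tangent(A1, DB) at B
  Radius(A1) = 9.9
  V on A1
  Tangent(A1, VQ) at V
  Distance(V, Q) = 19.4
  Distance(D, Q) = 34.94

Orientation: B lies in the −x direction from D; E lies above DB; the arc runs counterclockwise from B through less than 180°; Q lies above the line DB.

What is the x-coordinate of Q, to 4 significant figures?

-20.66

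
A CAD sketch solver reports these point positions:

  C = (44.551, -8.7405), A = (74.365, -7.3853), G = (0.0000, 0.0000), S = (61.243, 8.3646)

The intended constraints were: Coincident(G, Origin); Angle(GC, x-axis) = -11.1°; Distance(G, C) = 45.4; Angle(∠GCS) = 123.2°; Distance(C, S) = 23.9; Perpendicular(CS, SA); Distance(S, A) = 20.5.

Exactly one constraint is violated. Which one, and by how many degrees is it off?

Perpendicular(CS, SA) — off by 5.90°.

G = (0.00, 0.00) ✓; GC at -11.10° ✓; |GC| = 45.40 ✓; ∠GCS = 123.2° ✓; |CS| = 23.90 ✓; ∠(CS, SA) = 95.90° ✗; |SA| = 20.50 ✓.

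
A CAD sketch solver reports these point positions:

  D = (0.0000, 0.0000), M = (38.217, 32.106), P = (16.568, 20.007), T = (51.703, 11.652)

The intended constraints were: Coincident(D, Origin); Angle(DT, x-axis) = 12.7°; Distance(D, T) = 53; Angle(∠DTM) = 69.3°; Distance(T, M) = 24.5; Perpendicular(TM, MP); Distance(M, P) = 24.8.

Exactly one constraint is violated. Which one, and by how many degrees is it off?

Perpendicular(TM, MP) — off by 4.20°.

D = (0.00, 0.00) ✓; DT at 12.70° ✓; |DT| = 53.00 ✓; ∠DTM = 69.30° ✓; |TM| = 24.50 ✓; ∠(TM, MP) = 85.80° ✗; |MP| = 24.80 ✓.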